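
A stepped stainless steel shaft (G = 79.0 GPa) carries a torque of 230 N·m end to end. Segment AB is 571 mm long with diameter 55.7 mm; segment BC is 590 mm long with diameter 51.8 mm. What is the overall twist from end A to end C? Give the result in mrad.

4.19 mrad

J_AB = π(0.0557)⁴/32 = 9.45×10^-7 m⁴; J_BC = π(0.0518)⁴/32 = 7.07×10^-7 m⁴.
θ = (T/G)·Σ L_i/J_i = (230.0/79.0×10⁹)·(0.571/9.45×10^-7 + 0.590/7.07×10^-7) = 4.189×10^-3 rad.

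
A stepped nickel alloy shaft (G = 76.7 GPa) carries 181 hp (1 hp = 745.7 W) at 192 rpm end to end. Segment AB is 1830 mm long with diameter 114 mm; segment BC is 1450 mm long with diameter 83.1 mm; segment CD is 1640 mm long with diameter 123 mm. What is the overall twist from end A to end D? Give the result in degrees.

2.47°

ω = 2π·192/60 = 20.11 rad/s, so T = P/ω = 181×745.7 / 20.11 = 6713 N·m.
J_AB = π(0.114)⁴/32 = 1.66×10^-5 m⁴; J_BC = π(0.0831)⁴/32 = 4.68×10^-6 m⁴; J_CD = π(0.123)⁴/32 = 2.25×10^-5 m⁴.
θ = (T/G)·Σ L_i/J_i = (6713/76.7×10⁹)·(1.83/1.66×10^-5 + 1.45/4.68×10^-6 + 1.64/2.25×10^-5) = 0.04315 rad.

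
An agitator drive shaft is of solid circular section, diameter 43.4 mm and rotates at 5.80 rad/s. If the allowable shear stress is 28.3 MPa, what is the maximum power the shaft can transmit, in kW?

2.63 kW

J = πd⁴/32 = π(0.0434)⁴/32 = 3.483×10^-7 m⁴.
T_max = τ_allow·J/r = 2.83×10^7 × 3.483×10^-7 / 0.0217 = 454.2 N·m.
ω = 5.80 rad/s, so P_max = T_max·ω = 2635 W.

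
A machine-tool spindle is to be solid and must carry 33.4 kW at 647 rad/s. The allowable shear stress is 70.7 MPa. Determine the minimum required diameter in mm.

15.5 mm

ω = 647 rad/s, so T = P/ω = 33.4×10³ / 647.0 = 51.62 N·m.
For a solid shaft τ_max = 16T/(πd³), so d = (16T/(π τ_allow))^(1/3) = (16·51.62/(π·7.07×10^7))^(1/3) = 0.01549 m.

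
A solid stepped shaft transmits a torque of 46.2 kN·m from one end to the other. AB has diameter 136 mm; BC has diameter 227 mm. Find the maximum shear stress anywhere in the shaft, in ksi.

13.6 ksi

Under the same torque, τ_max = 16T/(πd³) is largest where d is smallest — segment AB (d = 136 mm).
τ_max = 16·46200/(π·(0.136)³) = 9.354×10^7 Pa.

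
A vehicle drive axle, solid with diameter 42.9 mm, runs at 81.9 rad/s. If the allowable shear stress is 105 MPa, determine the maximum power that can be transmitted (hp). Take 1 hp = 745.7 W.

179 hp

J = πd⁴/32 = π(0.0429)⁴/32 = 3.325×10^-7 m⁴.
T_max = τ_allow·J/r = 1.05×10^8 × 3.325×10^-7 / 0.0215 = 1628 N·m.
ω = 81.9 rad/s, so P_max = T_max·ω = 1.333×10^5 W.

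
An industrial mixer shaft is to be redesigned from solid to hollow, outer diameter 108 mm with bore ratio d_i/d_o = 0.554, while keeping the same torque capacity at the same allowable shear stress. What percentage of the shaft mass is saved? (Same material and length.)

26.0 %

Equal τ_max and T ⇒ the solid shaft needs d_s³ = d_o³(1−k⁴), so d_s = 108·(1−0.554⁴)^(1/3) = 104.5 mm.
Area ratio A_h/A_s = d_o²(1−k²)/d_s² = (1−k²)/(1−k⁴)^(2/3) = 0.7403.
Mass saving = 1 − 0.7403 = 26.0 %.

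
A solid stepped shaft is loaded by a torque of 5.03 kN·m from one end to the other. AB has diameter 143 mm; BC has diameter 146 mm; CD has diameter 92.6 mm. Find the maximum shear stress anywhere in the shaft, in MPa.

Under the same torque, τ_max = 16T/(πd³) is largest where d is smallest — segment CD (d = 92.6 mm).
τ_max = 16·5030/(π·(0.0926)³) = 3.226×10^7 Pa.

32.3 MPa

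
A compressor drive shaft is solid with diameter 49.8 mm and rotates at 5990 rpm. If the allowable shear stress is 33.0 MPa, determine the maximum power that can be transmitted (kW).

J = πd⁴/32 = π(0.0498)⁴/32 = 6.038×10^-7 m⁴.
T_max = τ_allow·J/r = 3.30×10^7 × 6.038×10^-7 / 0.0249 = 800.3 N·m.
ω = 2π·5990/60 = 627.3 rad/s, so P_max = T_max·ω = 5.020×10^5 W.

502 kW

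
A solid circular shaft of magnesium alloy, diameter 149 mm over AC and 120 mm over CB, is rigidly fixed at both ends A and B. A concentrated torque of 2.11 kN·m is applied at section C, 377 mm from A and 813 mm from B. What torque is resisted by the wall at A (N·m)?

1770 N·m

Compatibility: T_A·a/J_AC = T_B·b/J_CB with T_A + T_B = T₀.
J_AC = 4.84×10^-5 m⁴, J_CB = 2.04×10^-5 m⁴, so T_A = T₀·(J_AC/a)/((J_AC/a)+(J_CB/b)) = 1766 N·m, T_B = 344.4 N·m.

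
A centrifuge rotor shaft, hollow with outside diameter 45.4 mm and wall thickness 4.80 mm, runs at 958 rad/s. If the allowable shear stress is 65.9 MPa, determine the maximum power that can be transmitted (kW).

J = π(d_o⁴ − d_i⁴)/32 = π(0.0454⁴ − 0.0358⁴)/32 = 2.558×10^-7 m⁴.
T_max = τ_allow·J/r = 6.59×10^7 × 2.558×10^-7 / 0.0227 = 742.7 N·m.
ω = 958 rad/s, so P_max = T_max·ω = 7.115×10^5 W.

711 kW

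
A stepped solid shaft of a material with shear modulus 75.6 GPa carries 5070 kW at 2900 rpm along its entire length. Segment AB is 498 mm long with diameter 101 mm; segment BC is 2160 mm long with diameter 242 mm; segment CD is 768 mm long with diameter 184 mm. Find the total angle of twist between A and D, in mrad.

ω = 2π·2900/60 = 303.7 rad/s, so T = P/ω = 5070×10³ / 303.7 = 16690 N·m.
J_AB = π(0.101)⁴/32 = 1.02×10^-5 m⁴; J_BC = π(0.242)⁴/32 = 3.37×10^-4 m⁴; J_CD = π(0.184)⁴/32 = 1.13×10^-4 m⁴.
θ = (T/G)·Σ L_i/J_i = (16690/75.6×10⁹)·(0.498/1.02×10^-5 + 2.16/3.37×10^-4 + 0.768/1.13×10^-4) = 0.01369 rad.

13.7 mrad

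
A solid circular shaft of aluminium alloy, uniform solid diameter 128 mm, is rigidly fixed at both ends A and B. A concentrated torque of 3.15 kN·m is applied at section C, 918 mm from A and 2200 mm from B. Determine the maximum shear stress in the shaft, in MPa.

5.40 MPa

With uniform GJ and both ends fixed, compatibility θ_AC = θ_CB gives T_A·a = T_B·b, together with T_A + T_B = T₀.
T_A = T₀·b/(a+b) = 3150·2200/3118 = 2223 N·m; T_B = 927.4 N·m.
τ in each portion: τ_AC = 5.40×10^6 Pa, τ_CB = 2.25×10^6 Pa; maximum is in AC.
τ_max = T_AC·r/J = 2223·0.0640/2.64×10^-5 = 5.398×10^6 Pa.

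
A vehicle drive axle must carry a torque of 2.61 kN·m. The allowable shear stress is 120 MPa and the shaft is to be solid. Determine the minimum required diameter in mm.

48.0 mm

For a solid shaft τ_max = 16T/(πd³), so d = (16T/(π τ_allow))^(1/3) = (16·2610/(π·1.20×10^8))^(1/3) = 0.04803 m.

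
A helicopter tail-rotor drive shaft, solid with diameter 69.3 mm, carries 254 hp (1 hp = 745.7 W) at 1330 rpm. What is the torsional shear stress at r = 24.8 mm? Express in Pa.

1.49e7 Pa

ω = 2π·1330/60 = 139.3 rad/s, so T = P/ω = 254×745.7 / 139.3 = 1360 N·m.
J = πd⁴/32 = π(0.0693)⁴/32 = 2.264×10^-6 m⁴.
Shear stress varies linearly with radius: τ = T·r/J = 1360 × 0.0248 / 2.264×10^-6 = 1.489×10^7 Pa.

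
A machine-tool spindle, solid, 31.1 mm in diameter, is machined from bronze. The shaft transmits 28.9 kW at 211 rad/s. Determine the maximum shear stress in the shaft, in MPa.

ω = 211 rad/s, so T = P/ω = 28.9×10³ / 211.0 = 137.0 N·m.
J = πd⁴/32 = π(0.0311)⁴/32 = 9.184×10^-8 m⁴.
τ_max = T·r/J = 137.0 × 0.0156 / 9.184×10^-8 = 2.319×10^7 Pa.

23.2 MPa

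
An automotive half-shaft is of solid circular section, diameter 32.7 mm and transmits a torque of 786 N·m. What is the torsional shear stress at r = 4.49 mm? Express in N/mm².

J = πd⁴/32 = π(0.0327)⁴/32 = 1.123×10^-7 m⁴.
Shear stress varies linearly with radius: τ = T·r/J = 786.0 × 0.00449 / 1.123×10^-7 = 3.144×10^7 Pa.

31.4 N/mm²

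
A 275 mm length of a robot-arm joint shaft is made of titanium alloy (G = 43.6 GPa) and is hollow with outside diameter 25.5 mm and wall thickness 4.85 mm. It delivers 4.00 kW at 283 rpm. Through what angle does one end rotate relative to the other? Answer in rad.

0.0241 rad

ω = 2π·283/60 = 29.64 rad/s, so T = P/ω = 4.00×10³ / 29.64 = 135.0 N·m.
J = π(d_o⁴ − d_i⁴)/32 = π(0.0255⁴ − 0.0158⁴)/32 = 3.539×10^-8 m⁴.
θ = T·L/(G·J) = 135.0 × 0.275 / (43.6×10⁹ × 3.539×10^-8) = 0.02405 rad.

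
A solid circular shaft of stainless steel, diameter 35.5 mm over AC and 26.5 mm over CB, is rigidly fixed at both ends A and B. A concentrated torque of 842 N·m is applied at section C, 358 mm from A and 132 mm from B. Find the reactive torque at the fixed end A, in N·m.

457 N·m

Compatibility: T_A·a/J_AC = T_B·b/J_CB with T_A + T_B = T₀.
J_AC = 1.56×10^-7 m⁴, J_CB = 4.84×10^-8 m⁴, so T_A = T₀·(J_AC/a)/((J_AC/a)+(J_CB/b)) = 457.1 N·m, T_B = 384.9 N·m.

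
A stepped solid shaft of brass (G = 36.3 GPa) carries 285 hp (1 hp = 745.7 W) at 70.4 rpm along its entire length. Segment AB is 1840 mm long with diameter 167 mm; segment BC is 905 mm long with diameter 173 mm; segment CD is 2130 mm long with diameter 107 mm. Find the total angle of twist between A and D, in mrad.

ω = 2π·70.4/60 = 7.372 rad/s, so T = P/ω = 285×745.7 / 7.372 = 28830 N·m.
J_AB = π(0.167)⁴/32 = 7.64×10^-5 m⁴; J_BC = π(0.173)⁴/32 = 8.79×10^-5 m⁴; J_CD = π(0.107)⁴/32 = 1.29×10^-5 m⁴.
θ = (T/G)·Σ L_i/J_i = (28830/36.3×10⁹)·(1.84/7.64×10^-5 + 0.905/8.79×10^-5 + 2.13/1.29×10^-5) = 0.1588 rad.

159 mrad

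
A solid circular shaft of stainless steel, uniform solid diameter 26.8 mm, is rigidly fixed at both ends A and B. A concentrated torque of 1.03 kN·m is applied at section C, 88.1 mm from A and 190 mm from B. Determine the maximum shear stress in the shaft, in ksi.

27.0 ksi

With uniform GJ and both ends fixed, compatibility θ_AC = θ_CB gives T_A·a = T_B·b, together with T_A + T_B = T₀.
T_A = T₀·b/(a+b) = 1030·190/278.1 = 703.7 N·m; T_B = 326.3 N·m.
τ in each portion: τ_AC = 1.86×10^8 Pa, τ_CB = 8.63×10^7 Pa; maximum is in AC.
τ_max = T_AC·r/J = 703.7·0.0134/5.06×10^-8 = 1.862×10^8 Pa.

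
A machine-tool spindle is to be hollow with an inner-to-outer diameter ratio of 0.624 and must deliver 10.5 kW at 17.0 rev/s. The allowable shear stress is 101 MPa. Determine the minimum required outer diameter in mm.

ω = 2π·17.0 = 106.8 rad/s, so T = P/ω = 10.5×10³ / 106.8 = 98.30 N·m.
For a hollow shaft with d_i/d_o = 0.624: τ_max = 16T/(π d_o³ (1−k⁴)), so d_o = [16T/(π τ_allow (1−k⁴))]^(1/3) = [16·98.30/(π·1.01×10^8·0.8484)]^(1/3) = 0.01801 m.

18.0 mm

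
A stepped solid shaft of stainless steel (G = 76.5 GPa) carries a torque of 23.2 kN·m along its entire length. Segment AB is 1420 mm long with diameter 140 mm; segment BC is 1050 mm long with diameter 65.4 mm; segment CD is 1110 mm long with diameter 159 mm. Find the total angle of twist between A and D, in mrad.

J_AB = π(0.140)⁴/32 = 3.77×10^-5 m⁴; J_BC = π(0.0654)⁴/32 = 1.80×10^-6 m⁴; J_CD = π(0.159)⁴/32 = 6.27×10^-5 m⁴.
θ = (T/G)·Σ L_i/J_i = (23200/76.5×10⁹)·(1.42/3.77×10^-5 + 1.05/1.80×10^-6 + 1.11/6.27×10^-5) = 0.1941 rad.

194 mrad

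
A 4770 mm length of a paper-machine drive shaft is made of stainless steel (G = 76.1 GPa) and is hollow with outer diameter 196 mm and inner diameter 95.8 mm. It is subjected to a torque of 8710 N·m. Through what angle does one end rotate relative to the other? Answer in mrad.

4.00 mrad

J = π(d_o⁴ − d_i⁴)/32 = π(0.196⁴ − 0.0958⁴)/32 = 1.366×10^-4 m⁴.
θ = T·L/(G·J) = 8710 × 4.77 / (76.1×10⁹ × 1.366×10^-4) = 3.996×10^-3 rad.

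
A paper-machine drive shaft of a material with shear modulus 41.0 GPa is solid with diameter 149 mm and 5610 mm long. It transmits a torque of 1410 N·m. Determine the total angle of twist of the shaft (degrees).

0.228°

J = πd⁴/32 = π(0.149)⁴/32 = 4.839×10^-5 m⁴.
θ = T·L/(G·J) = 1410 × 5.61 / (41.0×10⁹ × 4.839×10^-5) = 3.987×10^-3 rad.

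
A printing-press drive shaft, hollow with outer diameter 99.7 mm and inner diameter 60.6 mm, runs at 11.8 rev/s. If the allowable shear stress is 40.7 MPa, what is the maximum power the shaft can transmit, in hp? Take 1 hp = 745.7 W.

680 hp

J = π(d_o⁴ − d_i⁴)/32 = π(0.0997⁴ − 0.0606⁴)/32 = 8.376×10^-6 m⁴.
T_max = τ_allow·J/r = 4.07×10^7 × 8.376×10^-6 / 0.0498 = 6839 N·m.
ω = 2π·11.8 = 74.14 rad/s, so P_max = T_max·ω = 5.070×10^5 W.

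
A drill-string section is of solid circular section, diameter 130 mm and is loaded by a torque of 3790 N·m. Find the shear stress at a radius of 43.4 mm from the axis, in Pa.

5.87e6 Pa

J = πd⁴/32 = π(0.130)⁴/32 = 2.804×10^-5 m⁴.
Shear stress varies linearly with radius: τ = T·r/J = 3790 × 0.0434 / 2.804×10^-5 = 5.866×10^6 Pa.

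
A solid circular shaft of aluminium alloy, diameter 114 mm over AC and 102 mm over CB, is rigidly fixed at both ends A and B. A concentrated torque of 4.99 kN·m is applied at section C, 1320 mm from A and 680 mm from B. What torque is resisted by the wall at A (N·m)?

Compatibility: T_A·a/J_AC = T_B·b/J_CB with T_A + T_B = T₀.
J_AC = 1.66×10^-5 m⁴, J_CB = 1.06×10^-5 m⁴, so T_A = T₀·(J_AC/a)/((J_AC/a)+(J_CB/b)) = 2224 N·m, T_B = 2766 N·m.

2220 N·m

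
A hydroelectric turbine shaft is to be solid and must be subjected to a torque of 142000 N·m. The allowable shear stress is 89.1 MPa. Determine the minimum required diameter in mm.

201 mm

For a solid shaft τ_max = 16T/(πd³), so d = (16T/(π τ_allow))^(1/3) = (16·142000/(π·8.91×10^7))^(1/3) = 0.2010 m.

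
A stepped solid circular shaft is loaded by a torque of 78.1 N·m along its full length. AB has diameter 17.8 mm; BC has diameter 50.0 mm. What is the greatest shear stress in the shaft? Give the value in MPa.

70.5 MPa

Under the same torque, τ_max = 16T/(πd³) is largest where d is smallest — segment AB (d = 17.8 mm).
τ_max = 16·78.10/(π·(0.0178)³) = 7.053×10^7 Pa.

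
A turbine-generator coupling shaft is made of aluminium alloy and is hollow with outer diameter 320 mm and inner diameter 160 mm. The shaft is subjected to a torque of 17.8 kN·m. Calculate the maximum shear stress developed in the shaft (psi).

J = π(d_o⁴ − d_i⁴)/32 = π(0.320⁴ − 0.160⁴)/32 = 9.651×10^-4 m⁴.
τ_max = T·r/J = 17800 × 0.160 / 9.651×10^-4 = 2.951×10^6 Pa.

428 psi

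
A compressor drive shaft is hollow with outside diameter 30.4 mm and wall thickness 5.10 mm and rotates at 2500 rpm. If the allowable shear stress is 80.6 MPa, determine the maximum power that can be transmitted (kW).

93.7 kW

J = π(d_o⁴ − d_i⁴)/32 = π(0.0304⁴ − 0.0202⁴)/32 = 6.750×10^-8 m⁴.
T_max = τ_allow·J/r = 8.06×10^7 × 6.750×10^-8 / 0.0152 = 357.9 N·m.
ω = 2π·2500/60 = 261.8 rad/s, so P_max = T_max·ω = 9.371×10^4 W.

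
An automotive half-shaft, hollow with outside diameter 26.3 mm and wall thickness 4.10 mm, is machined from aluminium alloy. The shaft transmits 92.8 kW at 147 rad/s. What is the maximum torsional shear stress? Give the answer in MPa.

228 MPa

ω = 147 rad/s, so T = P/ω = 92.8×10³ / 147.0 = 631.3 N·m.
J = π(d_o⁴ − d_i⁴)/32 = π(0.0263⁴ − 0.0181⁴)/32 = 3.643×10^-8 m⁴.
τ_max = T·r/J = 631.3 × 0.0132 / 3.643×10^-8 = 2.279×10^8 Pa.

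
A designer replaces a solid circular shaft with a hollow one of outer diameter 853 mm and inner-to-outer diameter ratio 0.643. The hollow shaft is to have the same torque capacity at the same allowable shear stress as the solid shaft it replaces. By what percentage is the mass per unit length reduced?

Equal τ_max and T ⇒ the solid shaft needs d_s³ = d_o³(1−k⁴), so d_s = 853·(1−0.643⁴)^(1/3) = 801.3 mm.
Area ratio A_h/A_s = d_o²(1−k²)/d_s² = (1−k²)/(1−k⁴)^(2/3) = 0.6646.
Mass saving = 1 − 0.6646 = 33.5 %.

33.5 %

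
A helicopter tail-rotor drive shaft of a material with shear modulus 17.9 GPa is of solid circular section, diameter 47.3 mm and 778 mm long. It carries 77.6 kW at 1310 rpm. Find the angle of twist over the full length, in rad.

0.0500 rad

ω = 2π·1310/60 = 137.2 rad/s, so T = P/ω = 77.6×10³ / 137.2 = 565.7 N·m.
J = πd⁴/32 = π(0.0473)⁴/32 = 4.914×10^-7 m⁴.
θ = T·L/(G·J) = 565.7 × 0.778 / (17.9×10⁹ × 4.914×10^-7) = 0.05003 rad.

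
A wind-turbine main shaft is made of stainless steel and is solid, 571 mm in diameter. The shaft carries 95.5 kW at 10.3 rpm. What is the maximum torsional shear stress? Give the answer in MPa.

ω = 2π·10.3/60 = 1.079 rad/s, so T = P/ω = 95.5×10³ / 1.079 = 88540 N·m.
J = πd⁴/32 = π(0.571)⁴/32 = 0.01044 m⁴.
τ_max = T·r/J = 88540 × 0.285 / 0.01044 = 2.422×10^6 Pa.

2.42 MPa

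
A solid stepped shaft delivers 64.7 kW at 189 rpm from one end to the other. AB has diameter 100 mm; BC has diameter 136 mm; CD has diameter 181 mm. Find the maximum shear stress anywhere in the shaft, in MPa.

16.6 MPa

ω = 2π·189/60 = 19.79 rad/s, so T = P/ω = 64.7×10³ / 19.79 = 3269 N·m.
Under the same torque, τ_max = 16T/(πd³) is largest where d is smallest — segment AB (d = 100 mm).
τ_max = 16·3269/(π·(0.100)³) = 1.665×10^7 Pa.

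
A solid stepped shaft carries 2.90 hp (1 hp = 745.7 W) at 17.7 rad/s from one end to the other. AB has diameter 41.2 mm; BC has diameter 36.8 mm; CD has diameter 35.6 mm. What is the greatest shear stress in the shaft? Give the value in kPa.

ω = 17.7 rad/s, so T = P/ω = 2.90×745.7 / 17.70 = 122.2 N·m.
Under the same torque, τ_max = 16T/(πd³) is largest where d is smallest — segment CD (d = 35.6 mm).
τ_max = 16·122.2/(π·(0.0356)³) = 1.379×10^7 Pa.

13800 kPa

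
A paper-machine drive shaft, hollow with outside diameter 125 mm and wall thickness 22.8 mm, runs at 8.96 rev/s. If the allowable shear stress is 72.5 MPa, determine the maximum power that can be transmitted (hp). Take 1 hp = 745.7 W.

J = π(d_o⁴ − d_i⁴)/32 = π(0.125⁴ − 0.0794⁴)/32 = 2.007×10^-5 m⁴.
T_max = τ_allow·J/r = 7.25×10^7 × 2.007×10^-5 / 0.0625 = 23280 N·m.
ω = 2π·8.96 = 56.30 rad/s, so P_max = T_max·ω = 1.310×10^6 W.

1760 hp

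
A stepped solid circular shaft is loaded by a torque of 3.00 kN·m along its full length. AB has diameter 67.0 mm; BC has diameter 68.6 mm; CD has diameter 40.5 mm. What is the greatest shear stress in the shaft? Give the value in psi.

Under the same torque, τ_max = 16T/(πd³) is largest where d is smallest — segment CD (d = 40.5 mm).
τ_max = 16·3000/(π·(0.0405)³) = 2.300×10^8 Pa.

33400 psi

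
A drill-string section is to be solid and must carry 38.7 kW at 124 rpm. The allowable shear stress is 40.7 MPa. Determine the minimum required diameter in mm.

72.0 mm

ω = 2π·124/60 = 12.99 rad/s, so T = P/ω = 38.7×10³ / 12.99 = 2980 N·m.
For a solid shaft τ_max = 16T/(πd³), so d = (16T/(π τ_allow))^(1/3) = (16·2980/(π·4.07×10^7))^(1/3) = 0.07198 m.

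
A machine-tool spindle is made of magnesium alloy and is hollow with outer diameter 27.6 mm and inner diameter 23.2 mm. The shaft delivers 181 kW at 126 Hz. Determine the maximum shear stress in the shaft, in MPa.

ω = 2π·126 = 791.7 rad/s, so T = P/ω = 181×10³ / 791.7 = 228.6 N·m.
J = π(d_o⁴ − d_i⁴)/32 = π(0.0276⁴ − 0.0232⁴)/32 = 2.853×10^-8 m⁴.
τ_max = T·r/J = 228.6 × 0.0138 / 2.853×10^-8 = 1.106×10^8 Pa.

111 MPa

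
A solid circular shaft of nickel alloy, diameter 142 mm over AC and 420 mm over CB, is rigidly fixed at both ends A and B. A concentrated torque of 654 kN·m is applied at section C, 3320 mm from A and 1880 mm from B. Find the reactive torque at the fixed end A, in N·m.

4800 N·m

Compatibility: T_A·a/J_AC = T_B·b/J_CB with T_A + T_B = T₀.
J_AC = 3.99×10^-5 m⁴, J_CB = 3.05×10^-3 m⁴, so T_A = T₀·(J_AC/a)/((J_AC/a)+(J_CB/b)) = 4803 N·m, T_B = 649200 N·m.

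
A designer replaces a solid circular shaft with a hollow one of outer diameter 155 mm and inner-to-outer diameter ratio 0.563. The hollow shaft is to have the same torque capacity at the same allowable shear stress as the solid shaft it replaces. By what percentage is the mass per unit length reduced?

26.7 %

Equal τ_max and T ⇒ the solid shaft needs d_s³ = d_o³(1−k⁴), so d_s = 155·(1−0.563⁴)^(1/3) = 149.6 mm.
Area ratio A_h/A_s = d_o²(1−k²)/d_s² = (1−k²)/(1−k⁴)^(2/3) = 0.7330.
Mass saving = 1 − 0.7330 = 26.7 %.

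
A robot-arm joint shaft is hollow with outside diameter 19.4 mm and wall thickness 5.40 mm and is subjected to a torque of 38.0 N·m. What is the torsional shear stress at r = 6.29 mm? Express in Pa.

1.79e7 Pa

J = π(d_o⁴ − d_i⁴)/32 = π(0.0194⁴ − 0.00860⁴)/32 = 1.337×10^-8 m⁴.
Shear stress varies linearly with radius: τ = T·r/J = 38.00 × 0.00629 / 1.337×10^-8 = 1.788×10^7 Pa.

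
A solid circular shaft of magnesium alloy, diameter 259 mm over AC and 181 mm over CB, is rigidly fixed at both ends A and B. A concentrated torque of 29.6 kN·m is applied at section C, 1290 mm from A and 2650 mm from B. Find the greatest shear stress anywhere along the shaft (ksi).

Compatibility: T_A·a/J_AC = T_B·b/J_CB with T_A + T_B = T₀.
J_AC = 4.42×10^-4 m⁴, J_CB = 1.05×10^-4 m⁴, so T_A = T₀·(J_AC/a)/((J_AC/a)+(J_CB/b)) = 26520 N·m, T_B = 3079 N·m.
τ in each portion: τ_AC = 7.77×10^6 Pa, τ_CB = 2.64×10^6 Pa; maximum is in AC.
τ_max = T_AC·r/J = 26520·0.130/4.42×10^-4 = 7.774×10^6 Pa.

1.13 ksi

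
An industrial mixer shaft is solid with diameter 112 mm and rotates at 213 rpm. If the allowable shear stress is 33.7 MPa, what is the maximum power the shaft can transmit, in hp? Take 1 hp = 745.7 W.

J = πd⁴/32 = π(0.112)⁴/32 = 1.545×10^-5 m⁴.
T_max = τ_allow·J/r = 3.37×10^7 × 1.545×10^-5 / 0.0560 = 9296 N·m.
ω = 2π·213/60 = 22.31 rad/s, so P_max = T_max·ω = 2.074×10^5 W.

278 hp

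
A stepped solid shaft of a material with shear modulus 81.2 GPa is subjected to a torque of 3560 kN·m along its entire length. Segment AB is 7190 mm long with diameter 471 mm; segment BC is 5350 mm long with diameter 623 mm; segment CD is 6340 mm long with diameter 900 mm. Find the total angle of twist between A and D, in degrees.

J_AB = π(0.471)⁴/32 = 4.83×10^-3 m⁴; J_BC = π(0.623)⁴/32 = 0.0148 m⁴; J_CD = π(0.900)⁴/32 = 0.0644 m⁴.
θ = (T/G)·Σ L_i/J_i = (3.560e6/81.2×10⁹)·(7.19/4.83×10^-3 + 5.35/0.0148 + 6.34/0.0644) = 0.08542 rad.

4.89°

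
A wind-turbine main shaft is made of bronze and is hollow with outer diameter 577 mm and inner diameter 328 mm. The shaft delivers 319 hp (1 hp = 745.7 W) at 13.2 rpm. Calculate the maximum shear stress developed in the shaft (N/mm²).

ω = 2π·13.2/60 = 1.382 rad/s, so T = P/ω = 319×745.7 / 1.382 = 172100 N·m.
J = π(d_o⁴ − d_i⁴)/32 = π(0.577⁴ − 0.328⁴)/32 = 9.746×10^-3 m⁴.
τ_max = T·r/J = 172100 × 0.288 / 9.746×10^-3 = 5.094×10^6 Pa.

5.09 N/mm²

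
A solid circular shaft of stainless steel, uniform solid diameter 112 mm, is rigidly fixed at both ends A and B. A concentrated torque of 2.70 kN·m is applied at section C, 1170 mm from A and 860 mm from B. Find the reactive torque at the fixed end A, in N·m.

1140 N·m

With uniform GJ and both ends fixed, compatibility θ_AC = θ_CB gives T_A·a = T_B·b, together with T_A + T_B = T₀.
T_A = T₀·b/(a+b) = 2700·860/2030 = 1144 N·m; T_B = 1556 N·m.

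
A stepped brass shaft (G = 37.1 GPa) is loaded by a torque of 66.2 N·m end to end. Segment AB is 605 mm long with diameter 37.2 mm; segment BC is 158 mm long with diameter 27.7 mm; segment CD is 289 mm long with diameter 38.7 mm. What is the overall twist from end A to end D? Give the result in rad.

0.0130 rad

J_AB = π(0.0372)⁴/32 = 1.88×10^-7 m⁴; J_BC = π(0.0277)⁴/32 = 5.78×10^-8 m⁴; J_CD = π(0.0387)⁴/32 = 2.20×10^-7 m⁴.
θ = (T/G)·Σ L_i/J_i = (66.20/37.1×10⁹)·(0.605/1.88×10^-7 + 0.158/5.78×10^-8 + 0.289/2.20×10^-7) = 0.01296 rad.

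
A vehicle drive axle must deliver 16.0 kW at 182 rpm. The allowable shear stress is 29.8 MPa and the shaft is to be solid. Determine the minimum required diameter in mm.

52.4 mm

ω = 2π·182/60 = 19.06 rad/s, so T = P/ω = 16.0×10³ / 19.06 = 839.5 N·m.
For a solid shaft τ_max = 16T/(πd³), so d = (16T/(π τ_allow))^(1/3) = (16·839.5/(π·2.98×10^7))^(1/3) = 0.05235 m.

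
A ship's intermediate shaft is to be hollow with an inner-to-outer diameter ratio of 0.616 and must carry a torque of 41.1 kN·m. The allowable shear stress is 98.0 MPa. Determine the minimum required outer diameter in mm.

For a hollow shaft with d_i/d_o = 0.616: τ_max = 16T/(π d_o³ (1−k⁴)), so d_o = [16T/(π τ_allow (1−k⁴))]^(1/3) = [16·41100/(π·9.80×10^7·0.8560)]^(1/3) = 0.1356 m.

136 mm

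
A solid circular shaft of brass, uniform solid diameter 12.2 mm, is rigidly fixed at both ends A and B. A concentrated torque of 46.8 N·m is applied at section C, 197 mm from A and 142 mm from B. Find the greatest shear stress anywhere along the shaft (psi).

11100 psi

With uniform GJ and both ends fixed, compatibility θ_AC = θ_CB gives T_A·a = T_B·b, together with T_A + T_B = T₀.
T_A = T₀·b/(a+b) = 46.80·142/339.0 = 19.60 N·m; T_B = 27.20 N·m.
τ in each portion: τ_AC = 5.50×10^7 Pa, τ_CB = 7.63×10^7 Pa; maximum is in CB.
τ_max = T_CB·r/J = 27.20·0.00610/2.17×10^-9 = 7.628×10^7 Pa.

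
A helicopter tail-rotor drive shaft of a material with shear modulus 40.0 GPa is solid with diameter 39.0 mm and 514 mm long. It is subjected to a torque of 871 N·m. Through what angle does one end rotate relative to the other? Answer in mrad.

J = πd⁴/32 = π(0.0390)⁴/32 = 2.271×10^-7 m⁴.
θ = T·L/(G·J) = 871.0 × 0.514 / (40.0×10⁹ × 2.271×10^-7) = 0.04928 rad.

49.3 mrad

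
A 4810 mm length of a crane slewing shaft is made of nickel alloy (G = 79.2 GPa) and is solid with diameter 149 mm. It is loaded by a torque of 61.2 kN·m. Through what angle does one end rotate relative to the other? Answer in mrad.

J = πd⁴/32 = π(0.149)⁴/32 = 4.839×10^-5 m⁴.
θ = T·L/(G·J) = 61200 × 4.81 / (79.2×10⁹ × 4.839×10^-5) = 0.07681 rad.

76.8 mrad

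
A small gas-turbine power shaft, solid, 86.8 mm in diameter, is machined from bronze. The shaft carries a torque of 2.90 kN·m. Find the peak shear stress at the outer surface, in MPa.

J = πd⁴/32 = π(0.0868)⁴/32 = 5.573×10^-6 m⁴.
τ_max = T·r/J = 2900 × 0.0434 / 5.573×10^-6 = 2.258×10^7 Pa.

22.6 MPa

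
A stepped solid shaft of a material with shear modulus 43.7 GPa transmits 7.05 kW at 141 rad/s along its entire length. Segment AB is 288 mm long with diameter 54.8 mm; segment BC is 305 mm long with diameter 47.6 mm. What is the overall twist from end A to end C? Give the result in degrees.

ω = 141 rad/s, so T = P/ω = 7.05×10³ / 141.0 = 50.00 N·m.
J_AB = π(0.0548)⁴/32 = 8.85×10^-7 m⁴; J_BC = π(0.0476)⁴/32 = 5.04×10^-7 m⁴.
θ = (T/G)·Σ L_i/J_i = (50.00/43.7×10⁹)·(0.288/8.85×10^-7 + 0.305/5.04×10^-7) = 1.065×10^-3 rad.

0.0610°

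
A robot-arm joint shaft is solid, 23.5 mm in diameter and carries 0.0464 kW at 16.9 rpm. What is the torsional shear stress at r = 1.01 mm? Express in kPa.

ω = 2π·16.9/60 = 1.770 rad/s, so T = P/ω = 0.0464×10³ / 1.770 = 26.22 N·m.
J = πd⁴/32 = π(0.0235)⁴/32 = 2.994×10^-8 m⁴.
Shear stress varies linearly with radius: τ = T·r/J = 26.22 × 0.00101 / 2.994×10^-8 = 8.844×10^5 Pa.

884 kPa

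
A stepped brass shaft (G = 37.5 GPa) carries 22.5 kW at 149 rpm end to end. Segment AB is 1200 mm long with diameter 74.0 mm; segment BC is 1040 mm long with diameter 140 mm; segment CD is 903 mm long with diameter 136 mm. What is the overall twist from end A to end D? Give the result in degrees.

1.02°

ω = 2π·149/60 = 15.60 rad/s, so T = P/ω = 22.5×10³ / 15.60 = 1442 N·m.
J_AB = π(0.0740)⁴/32 = 2.94×10^-6 m⁴; J_BC = π(0.140)⁴/32 = 3.77×10^-5 m⁴; J_CD = π(0.136)⁴/32 = 3.36×10^-5 m⁴.
θ = (T/G)·Σ L_i/J_i = (1442/37.5×10⁹)·(1.20/2.94×10^-6 + 1.04/3.77×10^-5 + 0.903/3.36×10^-5) = 0.01777 rad.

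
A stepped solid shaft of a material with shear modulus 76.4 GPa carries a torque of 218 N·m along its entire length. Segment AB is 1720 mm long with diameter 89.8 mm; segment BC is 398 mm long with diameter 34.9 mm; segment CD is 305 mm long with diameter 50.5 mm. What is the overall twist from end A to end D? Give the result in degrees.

J_AB = π(0.0898)⁴/32 = 6.38×10^-6 m⁴; J_BC = π(0.0349)⁴/32 = 1.46×10^-7 m⁴; J_CD = π(0.0505)⁴/32 = 6.39×10^-7 m⁴.
θ = (T/G)·Σ L_i/J_i = (218.0/76.4×10⁹)·(1.72/6.38×10^-6 + 0.398/1.46×10^-7 + 0.305/6.39×10^-7) = 9.929×10^-3 rad.

0.569°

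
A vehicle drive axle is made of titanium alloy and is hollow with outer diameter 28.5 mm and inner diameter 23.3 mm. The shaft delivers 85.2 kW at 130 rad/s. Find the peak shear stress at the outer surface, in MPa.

261 MPa

ω = 130 rad/s, so T = P/ω = 85.2×10³ / 130.0 = 655.4 N·m.
J = π(d_o⁴ − d_i⁴)/32 = π(0.0285⁴ − 0.0233⁴)/32 = 3.584×10^-8 m⁴.
τ_max = T·r/J = 655.4 × 0.0143 / 3.584×10^-8 = 2.606×10^8 Pa.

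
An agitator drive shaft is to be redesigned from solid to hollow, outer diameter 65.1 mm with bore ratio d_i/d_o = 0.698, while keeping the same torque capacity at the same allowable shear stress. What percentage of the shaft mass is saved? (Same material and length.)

Equal τ_max and T ⇒ the solid shaft needs d_s³ = d_o³(1−k⁴), so d_s = 65.1·(1−0.698⁴)^(1/3) = 59.48 mm.
Area ratio A_h/A_s = d_o²(1−k²)/d_s² = (1−k²)/(1−k⁴)^(2/3) = 0.6143.
Mass saving = 1 − 0.6143 = 38.6 %.

38.6 %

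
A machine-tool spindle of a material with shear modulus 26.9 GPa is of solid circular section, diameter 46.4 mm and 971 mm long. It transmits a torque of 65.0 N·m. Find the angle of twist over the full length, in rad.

0.00516 rad

J = πd⁴/32 = π(0.0464)⁴/32 = 4.551×10^-7 m⁴.
θ = T·L/(G·J) = 65.00 × 0.971 / (26.9×10⁹ × 4.551×10^-7) = 5.156×10^-3 rad.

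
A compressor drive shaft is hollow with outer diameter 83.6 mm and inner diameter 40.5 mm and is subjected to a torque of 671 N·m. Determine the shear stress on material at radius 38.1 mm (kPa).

J = π(d_o⁴ − d_i⁴)/32 = π(0.0836⁴ − 0.0405⁴)/32 = 4.531×10^-6 m⁴.
Shear stress varies linearly with radius: τ = T·r/J = 671.0 × 0.0381 / 4.531×10^-6 = 5.642×10^6 Pa.

5640 kPa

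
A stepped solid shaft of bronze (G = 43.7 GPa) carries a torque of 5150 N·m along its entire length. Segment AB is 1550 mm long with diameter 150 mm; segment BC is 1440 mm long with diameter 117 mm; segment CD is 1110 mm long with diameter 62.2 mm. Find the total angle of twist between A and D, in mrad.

J_AB = π(0.150)⁴/32 = 4.97×10^-5 m⁴; J_BC = π(0.117)⁴/32 = 1.84×10^-5 m⁴; J_CD = π(0.0622)⁴/32 = 1.47×10^-6 m⁴.
θ = (T/G)·Σ L_i/J_i = (5150/43.7×10⁹)·(1.55/4.97×10^-5 + 1.44/1.84×10^-5 + 1.11/1.47×10^-6) = 0.1019 rad.

102 mrad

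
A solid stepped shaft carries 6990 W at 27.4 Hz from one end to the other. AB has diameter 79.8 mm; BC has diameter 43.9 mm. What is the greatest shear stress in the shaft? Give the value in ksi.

ω = 2π·27.4 = 172.2 rad/s, so T = P/ω = 6990 / 172.2 = 40.60 N·m.
Under the same torque, τ_max = 16T/(πd³) is largest where d is smallest — segment BC (d = 43.9 mm).
τ_max = 16·40.60/(π·(0.0439)³) = 2.444×10^6 Pa.

0.354 ksi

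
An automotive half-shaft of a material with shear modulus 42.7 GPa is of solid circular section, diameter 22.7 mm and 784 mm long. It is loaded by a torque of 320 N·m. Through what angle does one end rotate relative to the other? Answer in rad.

0.225 rad

J = πd⁴/32 = π(0.0227)⁴/32 = 2.607×10^-8 m⁴.
θ = T·L/(G·J) = 320.0 × 0.784 / (42.7×10⁹ × 2.607×10^-8) = 0.2254 rad.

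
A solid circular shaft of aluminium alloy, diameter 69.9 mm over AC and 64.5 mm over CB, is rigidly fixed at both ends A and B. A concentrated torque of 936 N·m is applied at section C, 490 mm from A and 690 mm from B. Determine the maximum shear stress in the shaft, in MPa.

Compatibility: T_A·a/J_AC = T_B·b/J_CB with T_A + T_B = T₀.
J_AC = 2.34×10^-6 m⁴, J_CB = 1.70×10^-6 m⁴, so T_A = T₀·(J_AC/a)/((J_AC/a)+(J_CB/b)) = 617.9 N·m, T_B = 318.1 N·m.
τ in each portion: τ_AC = 9.21×10^6 Pa, τ_CB = 6.04×10^6 Pa; maximum is in AC.
τ_max = T_AC·r/J = 617.9·0.0350/2.34×10^-6 = 9.214×10^6 Pa.

9.21 MPa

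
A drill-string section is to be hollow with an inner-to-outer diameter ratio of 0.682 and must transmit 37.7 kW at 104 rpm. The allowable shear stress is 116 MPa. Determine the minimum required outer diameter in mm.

57.9 mm

ω = 2π·104/60 = 10.89 rad/s, so T = P/ω = 37.7×10³ / 10.89 = 3462 N·m.
For a hollow shaft with d_i/d_o = 0.682: τ_max = 16T/(π d_o³ (1−k⁴)), so d_o = [16T/(π τ_allow (1−k⁴))]^(1/3) = [16·3462/(π·1.16×10^8·0.7837)]^(1/3) = 0.05788 m.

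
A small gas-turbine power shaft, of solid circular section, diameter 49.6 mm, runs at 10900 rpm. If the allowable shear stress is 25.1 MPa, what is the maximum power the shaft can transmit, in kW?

J = πd⁴/32 = π(0.0496)⁴/32 = 5.942×10^-7 m⁴.
T_max = τ_allow·J/r = 2.51×10^7 × 5.942×10^-7 / 0.0248 = 601.4 N·m.
ω = 2π·10900/60 = 1141 rad/s, so P_max = T_max·ω = 6.864×10^5 W.

686 kW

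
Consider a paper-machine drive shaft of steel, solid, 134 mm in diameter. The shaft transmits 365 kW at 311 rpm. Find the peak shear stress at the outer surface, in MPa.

ω = 2π·311/60 = 32.57 rad/s, so T = P/ω = 365×10³ / 32.57 = 11210 N·m.
J = πd⁴/32 = π(0.134)⁴/32 = 3.165×10^-5 m⁴.
τ_max = T·r/J = 11210 × 0.0670 / 3.165×10^-5 = 2.372×10^7 Pa.

23.7 MPa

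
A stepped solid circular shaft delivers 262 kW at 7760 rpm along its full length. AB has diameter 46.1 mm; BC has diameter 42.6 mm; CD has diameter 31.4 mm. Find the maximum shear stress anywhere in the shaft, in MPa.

ω = 2π·7760/60 = 812.6 rad/s, so T = P/ω = 262×10³ / 812.6 = 322.4 N·m.
Under the same torque, τ_max = 16T/(πd³) is largest where d is smallest — segment CD (d = 31.4 mm).
τ_max = 16·322.4/(π·(0.0314)³) = 5.304×10^7 Pa.

53.0 MPa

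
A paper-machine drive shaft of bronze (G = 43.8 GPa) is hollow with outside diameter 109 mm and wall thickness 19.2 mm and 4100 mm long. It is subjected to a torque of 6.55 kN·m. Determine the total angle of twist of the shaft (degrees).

3.08°

J = π(d_o⁴ − d_i⁴)/32 = π(0.109⁴ − 0.0706⁴)/32 = 1.142×10^-5 m⁴.
θ = T·L/(G·J) = 6550 × 4.10 / (43.8×10⁹ × 1.142×10^-5) = 0.05369 rad.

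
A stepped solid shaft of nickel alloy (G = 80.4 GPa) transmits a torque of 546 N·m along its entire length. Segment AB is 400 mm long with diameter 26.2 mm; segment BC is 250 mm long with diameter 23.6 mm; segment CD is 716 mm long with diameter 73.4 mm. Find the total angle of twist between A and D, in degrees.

6.66°

J_AB = π(0.0262)⁴/32 = 4.63×10^-8 m⁴; J_BC = π(0.0236)⁴/32 = 3.05×10^-8 m⁴; J_CD = π(0.0734)⁴/32 = 2.85×10^-6 m⁴.
θ = (T/G)·Σ L_i/J_i = (546.0/80.4×10⁹)·(0.400/4.63×10^-8 + 0.250/3.05×10^-8 + 0.716/2.85×10^-6) = 0.1162 rad.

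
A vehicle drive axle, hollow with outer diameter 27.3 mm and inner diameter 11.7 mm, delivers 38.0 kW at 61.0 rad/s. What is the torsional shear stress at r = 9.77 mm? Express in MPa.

ω = 61.0 rad/s, so T = P/ω = 38.0×10³ / 61.00 = 623.0 N·m.
J = π(d_o⁴ − d_i⁴)/32 = π(0.0273⁴ − 0.0117⁴)/32 = 5.269×10^-8 m⁴.
Shear stress varies linearly with radius: τ = T·r/J = 623.0 × 0.00977 / 5.269×10^-8 = 1.155×10^8 Pa.

116 MPa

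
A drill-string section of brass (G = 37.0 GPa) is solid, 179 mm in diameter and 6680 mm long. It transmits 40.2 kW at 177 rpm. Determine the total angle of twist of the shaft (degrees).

0.223°

ω = 2π·177/60 = 18.54 rad/s, so T = P/ω = 40.2×10³ / 18.54 = 2169 N·m.
J = πd⁴/32 = π(0.179)⁴/32 = 1.008×10^-4 m⁴.
θ = T·L/(G·J) = 2169 × 6.68 / (37.0×10⁹ × 1.008×10^-4) = 3.885×10^-3 rad.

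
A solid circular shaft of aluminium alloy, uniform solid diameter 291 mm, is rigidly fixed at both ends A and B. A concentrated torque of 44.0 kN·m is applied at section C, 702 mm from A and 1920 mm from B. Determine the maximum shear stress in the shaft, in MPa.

With uniform GJ and both ends fixed, compatibility θ_AC = θ_CB gives T_A·a = T_B·b, together with T_A + T_B = T₀.
T_A = T₀·b/(a+b) = 44000·1920/2622 = 32220 N·m; T_B = 11780 N·m.
τ in each portion: τ_AC = 6.66×10^6 Pa, τ_CB = 2.43×10^6 Pa; maximum is in AC.
τ_max = T_AC·r/J = 32220·0.145/7.04×10^-4 = 6.659×10^6 Pa.

6.66 MPa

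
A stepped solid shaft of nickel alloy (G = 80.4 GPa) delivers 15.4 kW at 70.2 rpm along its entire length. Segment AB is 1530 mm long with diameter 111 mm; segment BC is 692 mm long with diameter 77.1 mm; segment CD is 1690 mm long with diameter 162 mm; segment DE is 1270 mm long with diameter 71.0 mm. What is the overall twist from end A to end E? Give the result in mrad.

21.8 mrad

ω = 2π·70.2/60 = 7.351 rad/s, so T = P/ω = 15.4×10³ / 7.351 = 2095 N·m.
J_AB = π(0.111)⁴/32 = 1.49×10^-5 m⁴; J_BC = π(0.0771)⁴/32 = 3.47×10^-6 m⁴; J_CD = π(0.162)⁴/32 = 6.76×10^-5 m⁴; J_DE = π(0.0710)⁴/32 = 2.49×10^-6 m⁴.
θ = (T/G)·Σ L_i/J_i = (2095/80.4×10⁹)·(1.53/1.49×10^-5 + 0.692/3.47×10^-6 + 1.69/6.76×10^-5 + 1.27/2.49×10^-6) = 0.02179 rad.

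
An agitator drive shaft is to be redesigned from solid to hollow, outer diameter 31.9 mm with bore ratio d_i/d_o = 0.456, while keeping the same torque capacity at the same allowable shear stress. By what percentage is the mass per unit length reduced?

Equal τ_max and T ⇒ the solid shaft needs d_s³ = d_o³(1−k⁴), so d_s = 31.9·(1−0.456⁴)^(1/3) = 31.43 mm.
Area ratio A_h/A_s = d_o²(1−k²)/d_s² = (1−k²)/(1−k⁴)^(2/3) = 0.8158.
Mass saving = 1 − 0.8158 = 18.4 %.

18.4 %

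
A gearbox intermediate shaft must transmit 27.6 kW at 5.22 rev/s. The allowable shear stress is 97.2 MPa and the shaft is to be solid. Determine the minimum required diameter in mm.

35.3 mm

ω = 2π·5.22 = 32.80 rad/s, so T = P/ω = 27.6×10³ / 32.80 = 841.5 N·m.
For a solid shaft τ_max = 16T/(πd³), so d = (16T/(π τ_allow))^(1/3) = (16·841.5/(π·9.72×10^7))^(1/3) = 0.03533 m.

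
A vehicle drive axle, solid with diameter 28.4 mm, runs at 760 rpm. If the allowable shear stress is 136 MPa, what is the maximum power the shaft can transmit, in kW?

J = πd⁴/32 = π(0.0284)⁴/32 = 6.387×10^-8 m⁴.
T_max = τ_allow·J/r = 1.36×10^8 × 6.387×10^-8 / 0.0142 = 611.7 N·m.
ω = 2π·760/60 = 79.59 rad/s, so P_max = T_max·ω = 4.868×10^4 W.

48.7 kW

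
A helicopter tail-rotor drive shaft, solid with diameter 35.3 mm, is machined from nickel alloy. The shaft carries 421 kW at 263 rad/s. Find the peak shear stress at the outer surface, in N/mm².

185 N/mm²

ω = 263 rad/s, so T = P/ω = 421×10³ / 263.0 = 1601 N·m.
J = πd⁴/32 = π(0.0353)⁴/32 = 1.524×10^-7 m⁴.
τ_max = T·r/J = 1601 × 0.0176 / 1.524×10^-7 = 1.853×10^8 Pa.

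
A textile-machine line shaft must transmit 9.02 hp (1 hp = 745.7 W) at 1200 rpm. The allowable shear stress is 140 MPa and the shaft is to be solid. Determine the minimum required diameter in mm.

12.5 mm

ω = 2π·1200/60 = 125.7 rad/s, so T = P/ω = 9.02×745.7 / 125.7 = 53.53 N·m.
For a solid shaft τ_max = 16T/(πd³), so d = (16T/(π τ_allow))^(1/3) = (16·53.53/(π·1.40×10^8))^(1/3) = 0.01249 m.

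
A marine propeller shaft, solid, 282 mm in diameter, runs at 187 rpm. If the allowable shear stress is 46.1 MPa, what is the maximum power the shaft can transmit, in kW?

J = πd⁴/32 = π(0.282)⁴/32 = 6.209×10^-4 m⁴.
T_max = τ_allow·J/r = 4.61×10^7 × 6.209×10^-4 / 0.141 = 203000 N·m.
ω = 2π·187/60 = 19.58 rad/s, so P_max = T_max·ω = 3.975×10^6 W.

3980 kW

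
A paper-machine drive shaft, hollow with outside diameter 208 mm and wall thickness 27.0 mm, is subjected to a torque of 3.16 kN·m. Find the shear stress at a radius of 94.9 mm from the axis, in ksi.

0.338 ksi

J = π(d_o⁴ − d_i⁴)/32 = π(0.208⁴ − 0.154⁴)/32 = 1.285×10^-4 m⁴.
Shear stress varies linearly with radius: τ = T·r/J = 3160 × 0.0949 / 1.285×10^-4 = 2.333×10^6 Pa.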